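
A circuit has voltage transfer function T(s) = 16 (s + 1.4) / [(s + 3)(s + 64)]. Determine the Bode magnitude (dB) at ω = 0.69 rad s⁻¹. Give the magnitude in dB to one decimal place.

|j0.69 + 1.4| = √(0.69² + 1.4²) = 1.561
|j0.69 + 3| = √(0.69² + 3²) = 3.078
|j0.69 + 64| = √(0.69² + 64²) = 64
|T(j0.69)| = 16 × 1.561 / (3.078 × 64) = 0.12675
20 log₁₀(0.12675) = -17.94 dB

-17.9 dB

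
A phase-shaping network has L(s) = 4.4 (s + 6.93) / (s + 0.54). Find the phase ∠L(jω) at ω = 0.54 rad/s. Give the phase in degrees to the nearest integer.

∠(j0.54 + 6.93) = arctan(0.54/6.93) = 4.46°
∠(j0.54 + 0.54) = arctan(0.54/0.54) = 45.00°
∠L(j0.54) = 4.46° − 45.00° = -40.54°

-41 deg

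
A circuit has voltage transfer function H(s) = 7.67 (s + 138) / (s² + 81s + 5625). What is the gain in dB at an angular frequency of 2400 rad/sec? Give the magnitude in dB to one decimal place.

|j2400 + 138| = √(2400² + 138²) = 2404
|(j2400)² + 81(j2400) + 5625| = |-5.7544e+06 + j1.944e+05| = 5.758e+06
|H(j2400)| = 7.67 × 2404 / 5.758e+06 = 0.0032024
20 log₁₀(0.0032024) = -49.89 dB

-49.9 dB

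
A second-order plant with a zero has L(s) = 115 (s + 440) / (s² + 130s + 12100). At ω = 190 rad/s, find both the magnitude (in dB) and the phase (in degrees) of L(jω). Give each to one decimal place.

|L| = 4.1 dB, ∠L = -110.8°

|j190 + 440| = √(190² + 440²) = 479.3
|(j190)² + 130(j190) + 12100| = |-24000 + j24700| = 3.444e+04
|L(j190)| = 115 × 479.3 / 3.444e+04 = 1.6004
20 log₁₀(1.6004) = 4.08 dB
∠(j190 + 440) = arctan(190/440) = 23.36°
∠[(j190)² + 130(j190) + 12100] = ∠[-24000 + j24700] = 134.18°
∠L(j190) = 23.36° − 134.18° = -110.82°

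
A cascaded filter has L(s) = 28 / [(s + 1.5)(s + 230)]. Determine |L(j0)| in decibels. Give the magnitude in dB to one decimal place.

-21.8 dB

L(0) = 28 / (1.5 × 230) = 0.081159
20 log₁₀(0.081159) = -21.81 dB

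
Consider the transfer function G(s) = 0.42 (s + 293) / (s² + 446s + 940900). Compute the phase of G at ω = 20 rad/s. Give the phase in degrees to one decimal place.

∠(j20 + 293) = arctan(20/293) = 3.90°
∠[(j20)² + 446(j20) + 940900] = ∠[9.405e+05 + j8920] = 0.54°
∠G(j20) = 3.90° − 0.54° = 3.36°

3.4 deg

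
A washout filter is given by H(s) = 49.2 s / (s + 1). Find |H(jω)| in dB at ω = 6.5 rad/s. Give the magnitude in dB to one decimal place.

33.7 dB

|j6.5| = 6.5
|j6.5 + 1| = √(6.5² + 1²) = 6.576
|H(j6.5)| = 49.2 × 6.5 / 6.576 = 48.628
20 log₁₀(48.628) = 33.74 dB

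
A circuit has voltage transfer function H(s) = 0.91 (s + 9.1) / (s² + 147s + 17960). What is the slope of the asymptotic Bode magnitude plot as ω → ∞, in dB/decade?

With 1 zero and 2 poles, the high-frequency asymptotic slope is 20 × (1 − 2) = -20 dB/decade.

-20 dB/decade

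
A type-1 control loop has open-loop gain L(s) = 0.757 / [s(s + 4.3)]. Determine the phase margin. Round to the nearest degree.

88°

Gain crossover: |L(jω)| = 1 at ω ≈ 0.176 rad/sec.
∠L(j0.176) = −90° − arctan(0.176/4.3) ≈ -92.34°
PM = 180° + (-92.34°) = 87.66°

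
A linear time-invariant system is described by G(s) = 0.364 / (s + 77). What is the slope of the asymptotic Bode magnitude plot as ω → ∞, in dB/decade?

With 0 zeros and 1 pole, the high-frequency asymptotic slope is 20 × (0 − 1) = -20 dB/decade.

-20 dB/decade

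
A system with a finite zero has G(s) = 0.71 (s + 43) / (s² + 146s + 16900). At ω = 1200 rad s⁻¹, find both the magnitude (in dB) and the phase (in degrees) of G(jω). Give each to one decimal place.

|G| = -64.5 dB, ∠G = -85.0°

|j1200 + 43| = √(1200² + 43²) = 1201
|(j1200)² + 146(j1200) + 16900| = |-1.4231e+06 + j1.752e+05| = 1.434e+06
|G(j1200)| = 0.71 × 1201 / 1.434e+06 = 0.00059459
20 log₁₀(0.00059459) = -64.52 dB
∠(j1200 + 43) = arctan(1200/43) = 87.95°
∠[(j1200)² + 146(j1200) + 16900] = ∠[-1.4231e+06 + j1.752e+05] = 172.98°
∠G(j1200) = 87.95° − 172.98° = -85.03°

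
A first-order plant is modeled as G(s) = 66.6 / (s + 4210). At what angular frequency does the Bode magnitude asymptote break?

The single real pole at s = −4210 gives a corner at ω = 4210 rad/s.

4210 rad/s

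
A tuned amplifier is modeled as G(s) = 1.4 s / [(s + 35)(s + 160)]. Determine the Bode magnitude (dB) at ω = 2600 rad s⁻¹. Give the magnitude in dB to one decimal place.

|j2600| = 2600
|j2600 + 35| = √(2600² + 35²) = 2600
|j2600 + 160| = √(2600² + 160²) = 2605
|G(j2600)| = 1.4 × 2600 / (2600 × 2605) = 0.0005374
20 log₁₀(0.0005374) = -65.39 dB

-65.4 dB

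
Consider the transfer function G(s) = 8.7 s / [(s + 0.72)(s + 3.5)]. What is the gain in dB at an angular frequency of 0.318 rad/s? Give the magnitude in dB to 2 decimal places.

|j0.318| = 0.318
|j0.318 + 0.72| = √(0.318² + 0.72²) = 0.7871
|j0.318 + 3.5| = √(0.318² + 3.5²) = 3.514
|G(j0.318)| = 8.7 × 0.318 / (0.7871 × 3.514) = 1.0001
20 log₁₀(1.0001) = 0.001 dB

0.00 dB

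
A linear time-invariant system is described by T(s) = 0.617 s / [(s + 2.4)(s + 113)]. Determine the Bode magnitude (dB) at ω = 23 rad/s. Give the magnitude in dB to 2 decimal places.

-45.48 dB

|j23| = 23
|j23 + 2.4| = √(23² + 2.4²) = 23.12
|j23 + 113| = √(23² + 113²) = 115.3
|T(j23)| = 0.617 × 23 / (23.12 × 115.3) = 0.0053216
20 log₁₀(0.0053216) = -45.479 dB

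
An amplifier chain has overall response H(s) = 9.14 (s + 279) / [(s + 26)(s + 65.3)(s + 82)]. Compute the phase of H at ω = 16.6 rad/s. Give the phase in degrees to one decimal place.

-54.9°

∠(j16.6 + 279) = arctan(16.6/279) = 3.40°
∠(j16.6 + 26) = arctan(16.6/26) = 32.56°
∠(j16.6 + 65.3) = arctan(16.6/65.3) = 14.26°
∠(j16.6 + 82) = arctan(16.6/82) = 11.44°
∠H(j16.6) = 3.40° − (32.56° + 14.26° + 11.44°) = -54.86°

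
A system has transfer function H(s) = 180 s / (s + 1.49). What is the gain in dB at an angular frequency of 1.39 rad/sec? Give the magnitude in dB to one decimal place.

41.8 dB

|j1.39| = 1.39
|j1.39 + 1.49| = √(1.39² + 1.49²) = 2.038
|H(j1.39)| = 180 × 1.39 / 2.038 = 122.79
20 log₁₀(122.79) = 41.78 dB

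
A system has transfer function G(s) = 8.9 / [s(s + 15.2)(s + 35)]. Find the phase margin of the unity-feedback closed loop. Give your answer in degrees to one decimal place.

89.9°

Gain crossover: |G(jω)| = 1 at ω ≈ 0.0167 rad/s.
∠G(j0.0167) = −90° − arctan(0.0167/15.2) − arctan(0.0167/35) ≈ -90.09°
PM = 180° + (-90.09°) = 89.91°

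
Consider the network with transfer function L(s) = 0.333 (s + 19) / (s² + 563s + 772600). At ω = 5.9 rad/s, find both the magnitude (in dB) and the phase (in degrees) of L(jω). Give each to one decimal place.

|j5.9 + 19| = √(5.9² + 19²) = 19.89
|(j5.9)² + 563(j5.9) + 772600| = |7.7257e+05 + j3321.7| = 7.726e+05
|L(j5.9)| = 0.333 × 19.89 / 7.726e+05 = 8.5753e-06
20 log₁₀(8.5753e-06) = -101.34 dB
∠(j5.9 + 19) = arctan(5.9/19) = 17.25°
∠[(j5.9)² + 563(j5.9) + 772600] = ∠[7.7257e+05 + j3321.7] = 0.25°
∠L(j5.9) = 17.25° − 0.25° = 17.00°

|L| = -101.3 dB, ∠L = 17.0°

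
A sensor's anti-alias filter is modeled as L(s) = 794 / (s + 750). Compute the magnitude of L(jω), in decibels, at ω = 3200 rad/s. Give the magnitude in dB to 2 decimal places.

-12.34 dB

|j3200 + 750| = √(3200² + 750²) = 3287
|L(j3200)| = 794 / 3287 = 0.24158
20 log₁₀(0.24158) = -12.339 dB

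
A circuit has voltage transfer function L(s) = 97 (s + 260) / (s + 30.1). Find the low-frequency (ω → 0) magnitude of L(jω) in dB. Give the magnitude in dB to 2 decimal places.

58.46 dB

L(0) = 97 × 260 / 30.1 = 837.87
20 log₁₀(837.87) = 58.464 dB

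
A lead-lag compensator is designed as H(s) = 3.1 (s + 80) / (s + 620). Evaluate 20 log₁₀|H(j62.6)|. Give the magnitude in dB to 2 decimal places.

-5.93 dB

|j62.6 + 80| = √(62.6² + 80²) = 101.6
|j62.6 + 620| = √(62.6² + 620²) = 623.2
|H(j62.6)| = 3.1 × 101.6 / 623.2 = 0.50534
20 log₁₀(0.50534) = -5.928 dB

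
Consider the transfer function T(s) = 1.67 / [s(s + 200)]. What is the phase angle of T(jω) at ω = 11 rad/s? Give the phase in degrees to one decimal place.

∠(j11 + 200) = arctan(11/200) = 3.15°
∠(j11) = 90.00°
∠T(j11) = − (3.15° + 90.00°) = -93.15°

-93.1°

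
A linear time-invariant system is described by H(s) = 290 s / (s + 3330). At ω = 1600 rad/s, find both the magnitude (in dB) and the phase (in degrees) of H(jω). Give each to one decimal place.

|j1600| = 1600
|j1600 + 3330| = √(1600² + 3330²) = 3694
|H(j1600)| = 290 × 1600 / 3694 = 125.59
20 log₁₀(125.59) = 41.98 dB
∠(j1600) = 90.00°
∠(j1600 + 3330) = arctan(1600/3330) = 25.66°
∠H(j1600) = 90.00° − 25.66° = 64.34°

|H| = 42.0 dB, ∠H = 64.3°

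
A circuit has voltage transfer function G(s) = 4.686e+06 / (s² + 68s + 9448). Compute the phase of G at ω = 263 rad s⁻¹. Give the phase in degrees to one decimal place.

∠[(j263)² + 68(j263) + 9448] = ∠[-59721 + j17884] = 163.33°
∠G(j263) = −163.33° = -163.33°

-163.3°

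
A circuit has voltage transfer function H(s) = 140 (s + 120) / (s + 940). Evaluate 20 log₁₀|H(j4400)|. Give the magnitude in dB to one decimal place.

|j4400 + 120| = √(4400² + 120²) = 4402
|j4400 + 940| = √(4400² + 940²) = 4499
|H(j4400)| = 140 × 4402 / 4499 = 136.96
20 log₁₀(136.96) = 42.73 dB

42.7 dB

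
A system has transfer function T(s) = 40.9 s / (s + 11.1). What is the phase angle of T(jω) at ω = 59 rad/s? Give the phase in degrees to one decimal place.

10.7°

∠(j59) = 90.00°
∠(j59 + 11.1) = arctan(59/11.1) = 79.35°
∠T(j59) = 90.00° − 79.35° = 10.65°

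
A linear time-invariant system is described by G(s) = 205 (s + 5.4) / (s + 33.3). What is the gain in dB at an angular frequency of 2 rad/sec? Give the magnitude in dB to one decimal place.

|j2 + 5.4| = √(2² + 5.4²) = 5.758
|j2 + 33.3| = √(2² + 33.3²) = 33.36
|G(j2)| = 205 × 5.758 / 33.36 = 35.386
20 log₁₀(35.386) = 30.98 dB

31.0 dB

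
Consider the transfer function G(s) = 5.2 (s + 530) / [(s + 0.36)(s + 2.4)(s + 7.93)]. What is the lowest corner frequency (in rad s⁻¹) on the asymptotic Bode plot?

0.36 rad s⁻¹

Break frequencies occur at each pole and zero magnitude: 0.36 rad s⁻¹, 2.4 rad s⁻¹, 7.93 rad s⁻¹, 530 rad s⁻¹.
The lowest is 0.36 rad s⁻¹.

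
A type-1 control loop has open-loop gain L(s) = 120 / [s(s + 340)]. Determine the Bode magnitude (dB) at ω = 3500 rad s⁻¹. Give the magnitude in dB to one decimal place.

-100.2 dB

|j3500 + 340| = √(3500² + 340²) = 3516
|j3500| = 3500
|L(j3500)| = 120 / (3516 × 3500) = 9.75e-06
20 log₁₀(9.75e-06) = -100.22 dB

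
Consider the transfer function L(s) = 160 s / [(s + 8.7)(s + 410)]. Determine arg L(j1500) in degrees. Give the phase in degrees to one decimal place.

-74.4°

∠(j1500) = 90.00°
∠(j1500 + 8.7) = arctan(1500/8.7) = 89.67°
∠(j1500 + 410) = arctan(1500/410) = 74.71°
∠L(j1500) = 90.00° − (89.67° + 74.71°) = -74.38°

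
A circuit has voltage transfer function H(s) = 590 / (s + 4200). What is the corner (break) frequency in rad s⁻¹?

The single real pole at s = −4200 gives a corner at ω = 4200 rad s⁻¹.

4200 rad s⁻¹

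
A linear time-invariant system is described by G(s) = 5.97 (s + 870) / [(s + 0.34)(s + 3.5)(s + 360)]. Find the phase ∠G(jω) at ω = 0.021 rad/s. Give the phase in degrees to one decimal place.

∠(j0.021 + 870) = arctan(0.021/870) = 0.00°
∠(j0.021 + 0.34) = arctan(0.021/0.34) = 3.53°
∠(j0.021 + 3.5) = arctan(0.021/3.5) = 0.34°
∠(j0.021 + 360) = arctan(0.021/360) = 0.00°
∠G(j0.021) = 0.00° − (3.53° + 0.34° + 0.00°) = -3.88°

-3.9°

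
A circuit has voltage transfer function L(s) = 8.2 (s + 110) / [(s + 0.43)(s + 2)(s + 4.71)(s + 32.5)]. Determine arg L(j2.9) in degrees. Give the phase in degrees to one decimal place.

∠(j2.9 + 110) = arctan(2.9/110) = 1.51°
∠(j2.9 + 0.43) = arctan(2.9/0.43) = 81.57°
∠(j2.9 + 2) = arctan(2.9/2) = 55.41°
∠(j2.9 + 4.71) = arctan(2.9/4.71) = 31.62°
∠(j2.9 + 32.5) = arctan(2.9/32.5) = 5.10°
∠L(j2.9) = 1.51° − (81.57° + 55.41° + 31.62° + 5.10°) = -172.18°

-172.2°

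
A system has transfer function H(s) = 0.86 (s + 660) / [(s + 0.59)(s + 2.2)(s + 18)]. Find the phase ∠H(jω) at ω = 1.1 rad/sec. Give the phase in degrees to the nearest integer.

∠(j1.1 + 660) = arctan(1.1/660) = 0.10°
∠(j1.1 + 0.59) = arctan(1.1/0.59) = 61.79°
∠(j1.1 + 2.2) = arctan(1.1/2.2) = 26.57°
∠(j1.1 + 18) = arctan(1.1/18) = 3.50°
∠H(j1.1) = 0.10° − (61.79° + 26.57° + 3.50°) = -91.76°

-92 deg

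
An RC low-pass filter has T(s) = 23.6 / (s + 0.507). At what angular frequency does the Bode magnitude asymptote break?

0.507 rad/s

The single real pole at s = −0.507 gives a corner at ω = 0.507 rad/s.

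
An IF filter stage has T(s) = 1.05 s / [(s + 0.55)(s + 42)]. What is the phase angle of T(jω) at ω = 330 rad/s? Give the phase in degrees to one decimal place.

∠(j330) = 90.00°
∠(j330 + 0.55) = arctan(330/0.55) = 89.90°
∠(j330 + 42) = arctan(330/42) = 82.75°
∠T(j330) = 90.00° − (89.90° + 82.75°) = -82.65°

-82.7°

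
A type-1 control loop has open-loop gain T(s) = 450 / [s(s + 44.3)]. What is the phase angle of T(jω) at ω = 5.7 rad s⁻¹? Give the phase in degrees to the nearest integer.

-97°

∠(j5.7 + 44.3) = arctan(5.7/44.3) = 7.33°
∠(j5.7) = 90.00°
∠T(j5.7) = − (7.33° + 90.00°) = -97.33°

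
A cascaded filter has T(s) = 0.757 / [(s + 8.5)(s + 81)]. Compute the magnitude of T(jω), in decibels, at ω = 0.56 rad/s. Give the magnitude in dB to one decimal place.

|j0.56 + 8.5| = √(0.56² + 8.5²) = 8.518
|j0.56 + 81| = √(0.56² + 81²) = 81
|T(j0.56)| = 0.757 / (8.518 × 81) = 0.0010971
20 log₁₀(0.0010971) = -59.20 dB

-59.2 dB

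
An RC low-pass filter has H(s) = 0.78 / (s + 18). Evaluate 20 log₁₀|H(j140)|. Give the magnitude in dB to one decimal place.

|j140 + 18| = √(140² + 18²) = 141.2
|H(j140)| = 0.78 / 141.2 = 0.0055259
20 log₁₀(0.0055259) = -45.15 dB

-45.2 dB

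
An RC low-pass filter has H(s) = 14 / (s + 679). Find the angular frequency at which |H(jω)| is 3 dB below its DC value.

679 rad/sec

For a single-pole low-pass, the −3 dB point is at the pole: ω = 679 rad/sec.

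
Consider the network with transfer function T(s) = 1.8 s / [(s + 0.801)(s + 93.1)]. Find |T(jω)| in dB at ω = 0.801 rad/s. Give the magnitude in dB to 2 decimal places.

|j0.801| = 0.801
|j0.801 + 0.801| = √(0.801² + 0.801²) = 1.133
|j0.801 + 93.1| = √(0.801² + 93.1²) = 93.1
|T(j0.801)| = 1.8 × 0.801 / (1.133 × 93.1) = 0.013671
20 log₁₀(0.013671) = -37.284 dB

-37.28 dB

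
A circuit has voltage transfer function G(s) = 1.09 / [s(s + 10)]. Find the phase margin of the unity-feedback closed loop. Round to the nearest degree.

89 deg

Gain crossover: |G(jω)| = 1 at ω ≈ 0.109 rad s⁻¹.
∠G(j0.109) = −90° − arctan(0.109/10) ≈ -90.62°
PM = 180° + (-90.62°) = 89.38°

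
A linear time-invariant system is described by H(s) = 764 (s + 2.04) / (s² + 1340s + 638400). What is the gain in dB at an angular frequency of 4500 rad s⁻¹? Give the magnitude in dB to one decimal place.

|j4500 + 2.04| = √(4500² + 2.04²) = 4500
|(j4500)² + 1340(j4500) + 638400| = |-1.9612e+07 + j6.03e+06| = 2.052e+07
|H(j4500)| = 764 × 4500 / 2.052e+07 = 0.16756
20 log₁₀(0.16756) = -15.52 dB

-15.5 dB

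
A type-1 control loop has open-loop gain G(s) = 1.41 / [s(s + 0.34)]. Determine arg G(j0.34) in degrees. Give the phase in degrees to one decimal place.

∠(j0.34 + 0.34) = arctan(0.34/0.34) = 45.00°
∠(j0.34) = 90.00°
∠G(j0.34) = − (45.00° + 90.00°) = -135.00°

-135.0 deg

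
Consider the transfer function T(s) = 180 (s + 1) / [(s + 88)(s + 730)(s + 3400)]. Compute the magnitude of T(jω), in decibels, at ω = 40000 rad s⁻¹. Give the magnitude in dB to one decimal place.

-139.0 dB

|j40000 + 1| = √(40000² + 1²) = 4e+04
|j40000 + 88| = √(40000² + 88²) = 4e+04
|j40000 + 730| = √(40000² + 730²) = 4.001e+04
|j40000 + 3400| = √(40000² + 3400²) = 4.014e+04
|T(j40000)| = 180 × 4e+04 / (4e+04 × 4.001e+04 × 4.014e+04) = 1.1208e-07
20 log₁₀(1.1208e-07) = -139.01 dB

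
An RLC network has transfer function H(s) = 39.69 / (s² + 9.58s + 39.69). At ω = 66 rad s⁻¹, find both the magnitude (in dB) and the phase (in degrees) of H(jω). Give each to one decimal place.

|(j66)² + 9.58(j66) + 39.69| = |-4316.3 + j632.28| = 4362
|H(j66)| = 39.69 / 4362 = 0.0090983
20 log₁₀(0.0090983) = -40.82 dB
∠[(j66)² + 9.58(j66) + 39.69] = ∠[-4316.3 + j632.28] = 171.67°
∠H(j66) = −171.67° = -171.67°

|H| = -40.8 dB, ∠H = -171.7 deg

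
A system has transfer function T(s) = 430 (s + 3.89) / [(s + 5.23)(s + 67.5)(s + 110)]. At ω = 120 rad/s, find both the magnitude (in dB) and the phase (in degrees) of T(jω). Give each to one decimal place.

|T| = -34.3 dB, ∠T = -107.5°

|j120 + 3.89| = √(120² + 3.89²) = 120.1
|j120 + 5.23| = √(120² + 5.23²) = 120.1
|j120 + 67.5| = √(120² + 67.5²) = 137.7
|j120 + 110| = √(120² + 110²) = 162.8
|T(j120)| = 430 × 120.1 / (120.1 × 137.7 × 162.8) = 0.019177
20 log₁₀(0.019177) = -34.34 dB
∠(j120 + 3.89) = arctan(120/3.89) = 88.14°
∠(j120 + 5.23) = arctan(120/5.23) = 87.50°
∠(j120 + 67.5) = arctan(120/67.5) = 60.64°
∠(j120 + 110) = arctan(120/110) = 47.49°
∠T(j120) = 88.14° − (87.50° + 60.64° + 47.49°) = -107.49°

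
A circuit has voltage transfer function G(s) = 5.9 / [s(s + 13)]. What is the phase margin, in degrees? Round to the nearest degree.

88°

Gain crossover: |G(jω)| = 1 at ω ≈ 0.454 rad/sec.
∠G(j0.454) = −90° − arctan(0.454/13) ≈ -92.00°
PM = 180° + (-92.00°) = 88.00°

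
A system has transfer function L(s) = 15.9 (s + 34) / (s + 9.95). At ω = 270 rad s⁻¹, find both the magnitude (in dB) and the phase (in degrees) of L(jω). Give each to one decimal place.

|j270 + 34| = √(270² + 34²) = 272.1
|j270 + 9.95| = √(270² + 9.95²) = 270.2
|L(j270)| = 15.9 × 272.1 / 270.2 = 16.015
20 log₁₀(16.015) = 24.09 dB
∠(j270 + 34) = arctan(270/34) = 82.82°
∠(j270 + 9.95) = arctan(270/9.95) = 87.89°
∠L(j270) = 82.82° − 87.89° = -5.07°

|L| = 24.1 dB, ∠L = -5.1°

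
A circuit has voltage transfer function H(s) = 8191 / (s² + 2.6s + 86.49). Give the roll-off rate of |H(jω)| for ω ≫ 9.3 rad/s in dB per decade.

With 0 zeros and 2 poles, the high-frequency asymptotic slope is 20 × (0 − 2) = -40 dB/decade.

-40 dB/decade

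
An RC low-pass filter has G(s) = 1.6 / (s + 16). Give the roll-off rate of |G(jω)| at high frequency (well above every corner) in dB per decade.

-20 dB/decade

With 0 zeros and 1 pole, the high-frequency asymptotic slope is 20 × (0 − 1) = -20 dB/decade.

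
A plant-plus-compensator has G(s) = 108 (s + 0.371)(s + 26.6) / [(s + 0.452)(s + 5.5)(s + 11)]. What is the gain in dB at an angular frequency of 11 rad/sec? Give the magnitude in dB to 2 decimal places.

|j11 + 0.371| = √(11² + 0.371²) = 11.01
|j11 + 26.6| = √(11² + 26.6²) = 28.78
|j11 + 0.452| = √(11² + 0.452²) = 11.01
|j11 + 5.5| = √(11² + 5.5²) = 12.3
|j11 + 11| = √(11² + 11²) = 15.56
|G(j11)| = 108 × 11.01 × 28.78 / (11.01 × 12.3 × 15.56) = 16.245
20 log₁₀(16.245) = 24.214 dB

24.21 dB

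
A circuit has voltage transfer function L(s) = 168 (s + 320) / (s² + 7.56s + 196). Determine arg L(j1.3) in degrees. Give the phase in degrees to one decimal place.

∠(j1.3 + 320) = arctan(1.3/320) = 0.23°
∠[(j1.3)² + 7.56(j1.3) + 196] = ∠[194.31 + j9.828] = 2.90°
∠L(j1.3) = 0.23° − 2.90° = -2.66°

-2.7 deg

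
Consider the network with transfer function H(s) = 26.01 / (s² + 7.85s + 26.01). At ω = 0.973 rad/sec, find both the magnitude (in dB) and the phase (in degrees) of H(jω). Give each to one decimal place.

|(j0.973)² + 7.85(j0.973) + 26.01| = |25.063 + j7.638| = 26.2
|H(j0.973)| = 26.01 / 26.2 = 0.9927
20 log₁₀(0.9927) = -0.06 dB
∠[(j0.973)² + 7.85(j0.973) + 26.01] = ∠[25.063 + j7.638] = 16.95°
∠H(j0.973) = −16.95° = -16.95°

|H| = -0.1 dB, ∠H = -16.9 deg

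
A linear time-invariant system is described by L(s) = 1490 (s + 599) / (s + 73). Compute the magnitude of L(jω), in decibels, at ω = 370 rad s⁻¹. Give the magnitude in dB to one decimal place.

|j370 + 599| = √(370² + 599²) = 704.1
|j370 + 73| = √(370² + 73²) = 377.1
|L(j370)| = 1490 × 704.1 / 377.1 = 2781.6
20 log₁₀(2781.6) = 68.89 dB

68.9 dB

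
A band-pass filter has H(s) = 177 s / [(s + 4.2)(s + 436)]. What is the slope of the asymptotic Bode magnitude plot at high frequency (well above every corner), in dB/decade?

-20 dB/decade

With 1 zero and 2 poles, the high-frequency asymptotic slope is 20 × (1 − 2) = -20 dB/decade.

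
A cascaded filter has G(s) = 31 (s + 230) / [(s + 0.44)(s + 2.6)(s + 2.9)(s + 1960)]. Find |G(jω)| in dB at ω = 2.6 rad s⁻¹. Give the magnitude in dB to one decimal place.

|j2.6 + 230| = √(2.6² + 230²) = 230
|j2.6 + 0.44| = √(2.6² + 0.44²) = 2.637
|j2.6 + 2.6| = √(2.6² + 2.6²) = 3.677
|j2.6 + 2.9| = √(2.6² + 2.9²) = 3.895
|j2.6 + 1960| = √(2.6² + 1960²) = 1960
|G(j2.6)| = 31 × 230 / (2.637 × 3.677 × 3.895 × 1960) = 0.096333
20 log₁₀(0.096333) = -20.32 dB

-20.3 dB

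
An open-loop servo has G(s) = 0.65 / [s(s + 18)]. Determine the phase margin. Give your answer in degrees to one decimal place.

89.9°

Gain crossover: |G(jω)| = 1 at ω ≈ 0.0361 rad s⁻¹.
∠G(j0.0361) = −90° − arctan(0.0361/18) ≈ -90.11°
PM = 180° + (-90.11°) = 89.89°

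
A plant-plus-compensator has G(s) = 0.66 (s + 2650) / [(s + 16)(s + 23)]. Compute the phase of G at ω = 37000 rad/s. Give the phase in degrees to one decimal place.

∠(j37000 + 2650) = arctan(37000/2650) = 85.90°
∠(j37000 + 16) = arctan(37000/16) = 89.98°
∠(j37000 + 23) = arctan(37000/23) = 89.96°
∠G(j37000) = 85.90° − (89.98° + 89.96°) = -94.04°

-94.0°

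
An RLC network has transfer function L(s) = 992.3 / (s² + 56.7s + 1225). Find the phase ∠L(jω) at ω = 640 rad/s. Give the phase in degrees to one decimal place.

-174.9 deg

∠[(j640)² + 56.7(j640) + 1225] = ∠[-4.0838e+05 + j36288] = 174.92°
∠L(j640) = −174.92° = -174.92°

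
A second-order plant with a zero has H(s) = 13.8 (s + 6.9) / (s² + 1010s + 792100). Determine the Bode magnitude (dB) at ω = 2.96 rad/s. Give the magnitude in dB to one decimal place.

|j2.96 + 6.9| = √(2.96² + 6.9²) = 7.508
|(j2.96)² + 1010(j2.96) + 792100| = |7.9209e+05 + j2989.6| = 7.921e+05
|H(j2.96)| = 13.8 × 7.508 / 7.921e+05 = 0.00013081
20 log₁₀(0.00013081) = -77.67 dB

-77.7 dB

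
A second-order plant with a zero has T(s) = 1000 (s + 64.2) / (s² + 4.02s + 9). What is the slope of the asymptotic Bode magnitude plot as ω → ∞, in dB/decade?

-20 dB/decade

With 1 zero and 2 poles, the high-frequency asymptotic slope is 20 × (1 − 2) = -20 dB/decade.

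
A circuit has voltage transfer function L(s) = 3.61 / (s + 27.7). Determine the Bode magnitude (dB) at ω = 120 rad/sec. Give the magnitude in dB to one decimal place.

-30.7 dB

|j120 + 27.7| = √(120² + 27.7²) = 123.2
|L(j120)| = 3.61 / 123.2 = 0.029313
20 log₁₀(0.029313) = -30.66 dB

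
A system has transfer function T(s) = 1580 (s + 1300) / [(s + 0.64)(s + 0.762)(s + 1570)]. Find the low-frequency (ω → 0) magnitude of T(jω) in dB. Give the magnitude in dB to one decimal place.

68.6 dB

T(0) = 1580 × 1300 / (0.64 × 0.762 × 1570) = 2682.7
20 log₁₀(2682.7) = 68.57 dB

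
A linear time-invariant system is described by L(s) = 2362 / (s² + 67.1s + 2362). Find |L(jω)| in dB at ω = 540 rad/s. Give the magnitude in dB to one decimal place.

-41.8 dB

|(j540)² + 67.1(j540) + 2362| = |-2.8924e+05 + j36234| = 2.915e+05
|L(j540)| = 2362 / 2.915e+05 = 0.008103
20 log₁₀(0.008103) = -41.83 dB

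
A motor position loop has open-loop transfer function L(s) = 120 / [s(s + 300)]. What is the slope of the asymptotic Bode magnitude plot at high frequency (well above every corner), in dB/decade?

-40 dB/decade

With 0 zeros and 2 poles, the high-frequency asymptotic slope is 20 × (0 − 2) = -40 dB/decade.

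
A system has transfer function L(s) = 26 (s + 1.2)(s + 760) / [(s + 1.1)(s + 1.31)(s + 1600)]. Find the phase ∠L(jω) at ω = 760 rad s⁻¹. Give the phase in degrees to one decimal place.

-70.3 deg

∠(j760 + 1.2) = arctan(760/1.2) = 89.91°
∠(j760 + 760) = arctan(760/760) = 45.00°
∠(j760 + 1.1) = arctan(760/1.1) = 89.92°
∠(j760 + 1.31) = arctan(760/1.31) = 89.90°
∠(j760 + 1600) = arctan(760/1600) = 25.41°
∠L(j760) = 89.91° + 45.00° − (89.92° + 89.90° + 25.41°) = -70.32°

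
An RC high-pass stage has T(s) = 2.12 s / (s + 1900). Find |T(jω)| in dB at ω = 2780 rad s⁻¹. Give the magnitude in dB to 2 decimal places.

4.86 dB

|j2780| = 2780
|j2780 + 1900| = √(2780² + 1900²) = 3367
|T(j2780)| = 2.12 × 2780 / 3367 = 1.7503
20 log₁₀(1.7503) = 4.862 dB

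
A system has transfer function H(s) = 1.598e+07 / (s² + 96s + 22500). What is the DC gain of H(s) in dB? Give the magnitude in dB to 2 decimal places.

57.03 dB

H(0) = 1.598e+07 / 22500 = 710.22
20 log₁₀(710.22) = 57.028 dB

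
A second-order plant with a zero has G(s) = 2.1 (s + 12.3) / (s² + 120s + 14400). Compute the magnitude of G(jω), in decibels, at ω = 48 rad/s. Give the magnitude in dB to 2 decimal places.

-42.20 dB

|j48 + 12.3| = √(48² + 12.3²) = 49.55
|(j48)² + 120(j48) + 14400| = |12096 + j5760| = 1.34e+04
|G(j48)| = 2.1 × 49.55 / 1.34e+04 = 0.0077669
20 log₁₀(0.0077669) = -42.195 dB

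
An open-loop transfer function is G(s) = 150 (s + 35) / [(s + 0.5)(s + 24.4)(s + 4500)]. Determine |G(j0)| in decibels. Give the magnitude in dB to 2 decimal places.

G(0) = 150 × 35 / (0.5 × 24.4 × 4500) = 0.095628
20 log₁₀(0.095628) = -20.388 dB

-20.39 dB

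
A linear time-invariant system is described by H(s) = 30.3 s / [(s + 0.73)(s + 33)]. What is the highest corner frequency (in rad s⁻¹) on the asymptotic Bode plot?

33 rad s⁻¹

Break frequencies occur at each pole and zero magnitude: 0.73 rad s⁻¹, 33 rad s⁻¹.
The highest is 33 rad s⁻¹.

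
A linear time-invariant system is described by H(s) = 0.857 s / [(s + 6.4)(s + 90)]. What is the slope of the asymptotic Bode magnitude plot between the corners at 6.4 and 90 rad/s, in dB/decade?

In this band the factors already past their corner are: 1 differentiator zero, pole at 6.4; net slope = 0 dB/decade.

0 dB/decade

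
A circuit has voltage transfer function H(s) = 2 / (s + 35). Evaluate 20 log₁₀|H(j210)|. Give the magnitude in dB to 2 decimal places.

|j210 + 35| = √(210² + 35²) = 212.9
|H(j210)| = 2 / 212.9 = 0.0093942
20 log₁₀(0.0093942) = -40.543 dB

-40.54 dB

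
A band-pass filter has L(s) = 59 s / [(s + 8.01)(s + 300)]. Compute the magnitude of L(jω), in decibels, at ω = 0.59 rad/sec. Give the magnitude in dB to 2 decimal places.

|j0.59| = 0.59
|j0.59 + 8.01| = √(0.59² + 8.01²) = 8.032
|j0.59 + 300| = √(0.59² + 300²) = 300
|L(j0.59)| = 59 × 0.59 / (8.032 × 300) = 0.014447
20 log₁₀(0.014447) = -36.805 dB

-36.80 dB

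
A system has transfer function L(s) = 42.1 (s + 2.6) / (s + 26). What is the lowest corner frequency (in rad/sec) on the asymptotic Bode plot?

2.6 rad/sec

Break frequencies occur at each pole and zero magnitude: 2.6 rad/sec, 26 rad/sec.
The lowest is 2.6 rad/sec.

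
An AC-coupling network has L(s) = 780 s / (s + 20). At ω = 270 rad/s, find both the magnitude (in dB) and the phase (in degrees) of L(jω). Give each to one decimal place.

|j270| = 270
|j270 + 20| = √(270² + 20²) = 270.7
|L(j270)| = 780 × 270 / 270.7 = 777.87
20 log₁₀(777.87) = 57.82 dB
∠(j270) = 90.00°
∠(j270 + 20) = arctan(270/20) = 85.76°
∠L(j270) = 90.00° − 85.76° = 4.24°

|L| = 57.8 dB, ∠L = 4.2°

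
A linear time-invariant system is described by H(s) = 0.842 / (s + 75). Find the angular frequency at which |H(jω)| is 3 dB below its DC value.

75 rad/sec

For a single-pole low-pass, the −3 dB point is at the pole: ω = 75 rad/sec.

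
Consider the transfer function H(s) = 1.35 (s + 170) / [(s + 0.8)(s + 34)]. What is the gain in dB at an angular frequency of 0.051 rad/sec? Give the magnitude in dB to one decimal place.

|j0.051 + 170| = √(0.051² + 170²) = 170
|j0.051 + 0.8| = √(0.051² + 0.8²) = 0.8016
|j0.051 + 34| = √(0.051² + 34²) = 34
|H(j0.051)| = 1.35 × 170 / (0.8016 × 34) = 8.4204
20 log₁₀(8.4204) = 18.51 dB

18.5 dB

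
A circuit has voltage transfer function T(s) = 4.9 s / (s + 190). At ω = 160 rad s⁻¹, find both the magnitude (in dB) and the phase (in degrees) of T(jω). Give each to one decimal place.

|j160| = 160
|j160 + 190| = √(160² + 190²) = 248.4
|T(j160)| = 4.9 × 160 / 248.4 = 3.1563
20 log₁₀(3.1563) = 9.98 dB
∠(j160) = 90.00°
∠(j160 + 190) = arctan(160/190) = 40.10°
∠T(j160) = 90.00° − 40.10° = 49.90°

|T| = 10.0 dB, ∠T = 49.9°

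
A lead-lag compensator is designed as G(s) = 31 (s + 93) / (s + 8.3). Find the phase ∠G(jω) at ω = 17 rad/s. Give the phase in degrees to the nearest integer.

∠(j17 + 93) = arctan(17/93) = 10.36°
∠(j17 + 8.3) = arctan(17/8.3) = 63.98°
∠G(j17) = 10.36° − 63.98° = -53.62°

-54°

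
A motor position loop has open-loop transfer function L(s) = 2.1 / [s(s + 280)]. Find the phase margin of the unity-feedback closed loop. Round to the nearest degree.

90°

Gain crossover: |L(jω)| = 1 at ω ≈ 0.0075 rad/s.
∠L(j0.0075) = −90° − arctan(0.0075/280) ≈ -90.00°
PM = 180° + (-90.00°) = 90.00°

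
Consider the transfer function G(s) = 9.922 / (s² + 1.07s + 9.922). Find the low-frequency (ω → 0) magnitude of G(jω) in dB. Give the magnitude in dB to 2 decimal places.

G(0) = 9.922 / 9.922 = 1
20 log₁₀(1) = 0.000 dB

0.00 dB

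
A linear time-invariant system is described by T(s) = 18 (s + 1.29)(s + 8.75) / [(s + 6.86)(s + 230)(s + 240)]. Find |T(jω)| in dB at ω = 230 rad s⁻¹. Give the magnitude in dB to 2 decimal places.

|j230 + 1.29| = √(230² + 1.29²) = 230
|j230 + 8.75| = √(230² + 8.75²) = 230.2
|j230 + 6.86| = √(230² + 6.86²) = 230.1
|j230 + 230| = √(230² + 230²) = 325.3
|j230 + 240| = √(230² + 240²) = 332.4
|T(j230)| = 18 × 230 × 230.2 / (230.1 × 325.3 × 332.4) = 0.0383
20 log₁₀(0.0383) = -28.336 dB

-28.34 dB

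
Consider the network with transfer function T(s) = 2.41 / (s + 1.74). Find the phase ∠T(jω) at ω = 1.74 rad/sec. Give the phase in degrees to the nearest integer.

-45 deg

∠(j1.74 + 1.74) = arctan(1.74/1.74) = 45.00°
∠T(j1.74) = −45.00° = -45.00°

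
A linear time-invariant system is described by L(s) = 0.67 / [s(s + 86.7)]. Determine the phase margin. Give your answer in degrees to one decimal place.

90.0 deg

Gain crossover: |L(jω)| = 1 at ω ≈ 0.00773 rad/sec.
∠L(j0.00773) = −90° − arctan(0.00773/86.7) ≈ -90.01°
PM = 180° + (-90.01°) = 89.99°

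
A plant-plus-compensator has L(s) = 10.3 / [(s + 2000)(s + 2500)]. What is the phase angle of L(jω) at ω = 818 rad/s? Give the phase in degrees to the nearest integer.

-40 deg

∠(j818 + 2000) = arctan(818/2000) = 22.24°
∠(j818 + 2500) = arctan(818/2500) = 18.12°
∠L(j818) = − (22.24° + 18.12°) = -40.36°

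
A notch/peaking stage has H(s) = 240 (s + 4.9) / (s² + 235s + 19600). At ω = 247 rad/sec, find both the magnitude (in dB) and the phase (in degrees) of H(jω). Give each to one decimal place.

|H| = -1.6 dB, ∠H = -36.6°

|j247 + 4.9| = √(247² + 4.9²) = 247
|(j247)² + 235(j247) + 19600| = |-41409 + j58045| = 7.13e+04
|H(j247)| = 240 × 247 / 7.13e+04 = 0.83156
20 log₁₀(0.83156) = -1.60 dB
∠(j247 + 4.9) = arctan(247/4.9) = 88.86°
∠[(j247)² + 235(j247) + 19600] = ∠[-41409 + j58045] = 125.50°
∠H(j247) = 88.86° − 125.50° = -36.64°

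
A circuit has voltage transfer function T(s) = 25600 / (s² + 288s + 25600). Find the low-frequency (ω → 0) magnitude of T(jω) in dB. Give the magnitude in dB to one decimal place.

0.0 dB

T(0) = 25600 / 25600 = 1
20 log₁₀(1) = 0.00 dB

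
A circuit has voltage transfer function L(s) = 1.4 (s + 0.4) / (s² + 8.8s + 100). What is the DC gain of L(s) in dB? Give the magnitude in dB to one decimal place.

L(0) = 1.4 × 0.4 / 100 = 0.0056
20 log₁₀(0.0056) = -45.04 dB

-45.0 dB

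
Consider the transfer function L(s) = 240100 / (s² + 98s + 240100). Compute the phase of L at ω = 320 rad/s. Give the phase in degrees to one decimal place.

-12.8°

∠[(j320)² + 98(j320) + 240100] = ∠[1.377e+05 + j31360] = 12.83°
∠L(j320) = −12.83° = -12.83°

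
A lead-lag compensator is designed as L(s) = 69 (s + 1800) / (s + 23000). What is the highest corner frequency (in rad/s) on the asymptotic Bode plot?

Break frequencies occur at each pole and zero magnitude: 1800 rad/s, 23000 rad/s.
The highest is 23000 rad/s.

23000 rad/s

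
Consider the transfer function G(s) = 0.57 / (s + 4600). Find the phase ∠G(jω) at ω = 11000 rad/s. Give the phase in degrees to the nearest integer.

∠(j11000 + 4600) = arctan(11000/4600) = 67.31°
∠G(j11000) = −67.31° = -67.31°

-67°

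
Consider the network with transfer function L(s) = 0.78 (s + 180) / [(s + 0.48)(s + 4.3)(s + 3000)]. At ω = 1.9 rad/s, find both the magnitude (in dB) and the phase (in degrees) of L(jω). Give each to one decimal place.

|j1.9 + 180| = √(1.9² + 180²) = 180
|j1.9 + 0.48| = √(1.9² + 0.48²) = 1.96
|j1.9 + 4.3| = √(1.9² + 4.3²) = 4.701
|j1.9 + 3000| = √(1.9² + 3000²) = 3000
|L(j1.9)| = 0.78 × 180 / (1.96 × 4.701 × 3000) = 0.0050803
20 log₁₀(0.0050803) = -45.88 dB
∠(j1.9 + 180) = arctan(1.9/180) = 0.60°
∠(j1.9 + 0.48) = arctan(1.9/0.48) = 75.82°
∠(j1.9 + 4.3) = arctan(1.9/4.3) = 23.84°
∠(j1.9 + 3000) = arctan(1.9/3000) = 0.04°
∠L(j1.9) = 0.60° − (75.82° + 23.84° + 0.04°) = -99.09°

|L| = -45.9 dB, ∠L = -99.1°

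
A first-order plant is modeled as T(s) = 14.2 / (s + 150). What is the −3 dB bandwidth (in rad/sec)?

For a single-pole low-pass, the −3 dB point is at the pole: ω = 150 rad/sec.

150 rad/sec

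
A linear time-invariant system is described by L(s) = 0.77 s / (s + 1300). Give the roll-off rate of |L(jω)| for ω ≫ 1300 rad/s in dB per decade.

With 1 zero and 1 pole, the high-frequency asymptotic slope is 20 × (1 − 1) = 0 dB/decade.

0 dB/decade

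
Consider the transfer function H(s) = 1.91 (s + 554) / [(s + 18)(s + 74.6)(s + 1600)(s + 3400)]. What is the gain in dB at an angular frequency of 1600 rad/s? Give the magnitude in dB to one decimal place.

|j1600 + 554| = √(1600² + 554²) = 1693
|j1600 + 18| = √(1600² + 18²) = 1600
|j1600 + 74.6| = √(1600² + 74.6²) = 1602
|j1600 + 1600| = √(1600² + 1600²) = 2263
|j1600 + 3400| = √(1600² + 3400²) = 3758
|H(j1600)| = 1.91 × 1693 / (1600 × 1602 × 2263 × 3758) = 1.4841e-10
20 log₁₀(1.4841e-10) = -196.57 dB

-196.6 dB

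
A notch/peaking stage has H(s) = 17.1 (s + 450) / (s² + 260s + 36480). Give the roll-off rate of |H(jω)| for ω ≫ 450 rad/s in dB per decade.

-20 dB/decade

With 1 zero and 2 poles, the high-frequency asymptotic slope is 20 × (1 − 2) = -20 dB/decade.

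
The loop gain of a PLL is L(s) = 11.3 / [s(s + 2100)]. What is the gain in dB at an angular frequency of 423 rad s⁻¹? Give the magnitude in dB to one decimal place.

-98.1 dB

|j423 + 2100| = √(423² + 2100²) = 2142
|j423| = 423
|L(j423)| = 11.3 / (2142 × 423) = 1.247e-05
20 log₁₀(1.247e-05) = -98.08 dB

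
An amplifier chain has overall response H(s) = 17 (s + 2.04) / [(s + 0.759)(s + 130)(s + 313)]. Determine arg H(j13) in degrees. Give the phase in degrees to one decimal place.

∠(j13 + 2.04) = arctan(13/2.04) = 81.08°
∠(j13 + 0.759) = arctan(13/0.759) = 86.66°
∠(j13 + 130) = arctan(13/130) = 5.71°
∠(j13 + 313) = arctan(13/313) = 2.38°
∠H(j13) = 81.08° − (86.66° + 5.71° + 2.38°) = -13.67°

-13.7°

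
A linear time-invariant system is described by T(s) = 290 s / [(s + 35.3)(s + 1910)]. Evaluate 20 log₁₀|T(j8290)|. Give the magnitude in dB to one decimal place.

-29.3 dB

|j8290| = 8290
|j8290 + 35.3| = √(8290² + 35.3²) = 8290
|j8290 + 1910| = √(8290² + 1910²) = 8507
|T(j8290)| = 290 × 8290 / (8290 × 8507) = 0.034089
20 log₁₀(0.034089) = -29.35 dB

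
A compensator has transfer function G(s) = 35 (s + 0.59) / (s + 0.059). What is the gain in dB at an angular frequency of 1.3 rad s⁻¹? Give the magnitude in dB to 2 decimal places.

31.69 dB

|j1.3 + 0.59| = √(1.3² + 0.59²) = 1.428
|j1.3 + 0.059| = √(1.3² + 0.059²) = 1.301
|G(j1.3)| = 35 × 1.428 / 1.301 = 38.396
20 log₁₀(38.396) = 31.686 dB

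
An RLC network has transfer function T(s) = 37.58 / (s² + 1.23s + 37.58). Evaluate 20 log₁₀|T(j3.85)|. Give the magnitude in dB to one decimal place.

4.2 dB

|(j3.85)² + 1.23(j3.85) + 37.58| = |22.757 + j4.7355| = 23.24
|T(j3.85)| = 37.58 / 23.24 = 1.6167
20 log₁₀(1.6167) = 4.17 dB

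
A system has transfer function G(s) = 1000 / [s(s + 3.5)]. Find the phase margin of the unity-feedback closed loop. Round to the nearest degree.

Gain crossover: |G(jω)| = 1 at ω ≈ 31.5 rad/s.
∠G(j31.5) = −90° − arctan(31.5/3.5) ≈ -173.67°
PM = 180° + (-173.67°) = 6.33°

6 deg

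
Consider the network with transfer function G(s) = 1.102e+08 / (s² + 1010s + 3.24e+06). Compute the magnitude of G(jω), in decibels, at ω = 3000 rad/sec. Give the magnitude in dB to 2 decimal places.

|(j3000)² + 1010(j3000) + 3.24e+06| = |-5.76e+06 + j3.03e+06| = 6.508e+06
|G(j3000)| = 1.102e+08 / 6.508e+06 = 16.932
20 log₁₀(16.932) = 24.574 dB

24.57 dB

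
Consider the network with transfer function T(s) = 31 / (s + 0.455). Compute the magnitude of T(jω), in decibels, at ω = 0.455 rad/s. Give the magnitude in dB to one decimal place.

33.7 dB

|j0.455 + 0.455| = √(0.455² + 0.455²) = 0.6435
|T(j0.455)| = 31 / 0.6435 = 48.177
20 log₁₀(48.177) = 33.66 dB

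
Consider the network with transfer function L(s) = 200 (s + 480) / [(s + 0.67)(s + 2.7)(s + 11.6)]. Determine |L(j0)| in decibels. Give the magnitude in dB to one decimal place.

L(0) = 200 × 480 / (0.67 × 2.7 × 11.6) = 4574.8
20 log₁₀(4574.8) = 73.21 dB

73.2 dB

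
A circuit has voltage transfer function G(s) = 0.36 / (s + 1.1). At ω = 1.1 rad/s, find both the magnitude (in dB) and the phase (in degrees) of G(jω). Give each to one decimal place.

|j1.1 + 1.1| = √(1.1² + 1.1²) = 1.556
|G(j1.1)| = 0.36 / 1.556 = 0.23142
20 log₁₀(0.23142) = -12.71 dB
∠(j1.1 + 1.1) = arctan(1.1/1.1) = 45.00°
∠G(j1.1) = −45.00° = -45.00°

|G| = -12.7 dB, ∠G = -45.0°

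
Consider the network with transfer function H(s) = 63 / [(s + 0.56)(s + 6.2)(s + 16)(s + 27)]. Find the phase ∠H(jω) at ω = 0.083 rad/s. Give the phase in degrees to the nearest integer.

∠(j0.083 + 0.56) = arctan(0.083/0.56) = 8.43°
∠(j0.083 + 6.2) = arctan(0.083/6.2) = 0.77°
∠(j0.083 + 16) = arctan(0.083/16) = 0.30°
∠(j0.083 + 27) = arctan(0.083/27) = 0.18°
∠H(j0.083) = − (8.43° + 0.77° + 0.30° + 0.18°) = -9.67°

-10 deg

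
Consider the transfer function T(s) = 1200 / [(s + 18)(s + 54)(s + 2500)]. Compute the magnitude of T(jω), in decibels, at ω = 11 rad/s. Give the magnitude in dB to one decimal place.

|j11 + 18| = √(11² + 18²) = 21.1
|j11 + 54| = √(11² + 54²) = 55.11
|j11 + 2500| = √(11² + 2500²) = 2500
|T(j11)| = 1200 / (21.1 × 55.11 × 2500) = 0.00041289
20 log₁₀(0.00041289) = -67.68 dB

-67.7 dB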